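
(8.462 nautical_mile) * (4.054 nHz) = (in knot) 0.0001235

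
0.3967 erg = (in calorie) 9.481e-09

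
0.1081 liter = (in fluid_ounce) 3.655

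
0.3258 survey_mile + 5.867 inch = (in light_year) 5.544e-14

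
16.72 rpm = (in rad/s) 1.751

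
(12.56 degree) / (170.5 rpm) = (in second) 0.01228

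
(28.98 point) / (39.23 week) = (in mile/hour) 9.639e-10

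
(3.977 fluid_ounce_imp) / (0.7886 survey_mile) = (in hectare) 8.904e-12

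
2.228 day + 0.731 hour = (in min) 3252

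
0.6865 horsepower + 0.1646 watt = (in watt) 512.1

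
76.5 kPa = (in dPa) 7.65e+05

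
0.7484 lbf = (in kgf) 0.3395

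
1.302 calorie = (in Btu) 0.005163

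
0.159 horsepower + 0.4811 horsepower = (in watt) 477.3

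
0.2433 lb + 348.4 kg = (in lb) 768.3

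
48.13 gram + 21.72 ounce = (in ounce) 23.42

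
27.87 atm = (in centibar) 2824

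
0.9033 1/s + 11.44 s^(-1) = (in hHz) 0.1234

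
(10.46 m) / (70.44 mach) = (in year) 1.383e-11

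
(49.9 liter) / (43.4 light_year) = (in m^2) 1.215e-19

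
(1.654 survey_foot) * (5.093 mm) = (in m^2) 0.002568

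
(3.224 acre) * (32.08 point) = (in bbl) 928.7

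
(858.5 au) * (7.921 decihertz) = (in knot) 1.977e+14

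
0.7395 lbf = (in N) 3.289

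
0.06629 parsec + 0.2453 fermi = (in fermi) 2.045e+30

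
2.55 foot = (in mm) 777.2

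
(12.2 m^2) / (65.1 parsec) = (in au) 4.06e-29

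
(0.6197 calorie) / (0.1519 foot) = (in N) 56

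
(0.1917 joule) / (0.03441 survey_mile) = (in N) 0.003462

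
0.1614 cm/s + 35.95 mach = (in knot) 2.379e+04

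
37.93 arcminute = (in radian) 0.01103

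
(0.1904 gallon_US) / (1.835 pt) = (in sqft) 11.98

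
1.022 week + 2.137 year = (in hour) 1.889e+04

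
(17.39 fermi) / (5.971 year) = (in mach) 2.712e-25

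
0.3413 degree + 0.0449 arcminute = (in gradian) 0.3801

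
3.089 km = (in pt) 8.756e+06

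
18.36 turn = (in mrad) 1.154e+05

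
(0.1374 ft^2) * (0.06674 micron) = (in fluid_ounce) 2.881e-05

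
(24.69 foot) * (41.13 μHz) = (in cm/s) 0.03095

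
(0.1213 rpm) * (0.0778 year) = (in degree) 1.786e+06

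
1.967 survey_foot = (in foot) 1.967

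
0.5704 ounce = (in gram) 16.17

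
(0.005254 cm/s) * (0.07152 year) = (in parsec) 3.84e-15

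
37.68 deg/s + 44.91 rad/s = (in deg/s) 2611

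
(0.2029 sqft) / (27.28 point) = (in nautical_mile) 0.001058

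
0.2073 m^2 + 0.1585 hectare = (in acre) 0.3917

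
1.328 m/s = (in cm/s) 132.8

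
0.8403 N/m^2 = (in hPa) 0.008403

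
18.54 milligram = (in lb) 4.087e-05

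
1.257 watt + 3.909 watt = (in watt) 5.166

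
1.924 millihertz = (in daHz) 0.0001924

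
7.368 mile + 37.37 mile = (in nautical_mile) 38.88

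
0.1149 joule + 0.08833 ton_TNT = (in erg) 3.696e+15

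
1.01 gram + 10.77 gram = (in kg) 0.01178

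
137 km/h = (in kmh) 137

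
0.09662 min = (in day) 6.71e-05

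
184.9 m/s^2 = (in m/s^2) 184.9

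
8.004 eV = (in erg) 1.282e-11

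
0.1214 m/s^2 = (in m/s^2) 0.1214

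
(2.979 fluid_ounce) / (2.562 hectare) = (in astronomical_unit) 2.299e-20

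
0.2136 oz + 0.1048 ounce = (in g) 9.026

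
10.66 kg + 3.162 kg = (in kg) 13.82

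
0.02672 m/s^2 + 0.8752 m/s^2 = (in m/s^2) 0.9019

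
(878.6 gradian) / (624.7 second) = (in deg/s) 1.266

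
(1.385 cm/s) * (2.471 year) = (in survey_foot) 3.541e+06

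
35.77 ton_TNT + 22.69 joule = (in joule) 1.497e+11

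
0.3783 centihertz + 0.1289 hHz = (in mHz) 1.289e+04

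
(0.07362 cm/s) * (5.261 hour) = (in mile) 0.008664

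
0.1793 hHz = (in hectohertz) 0.1793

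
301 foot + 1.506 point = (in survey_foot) 301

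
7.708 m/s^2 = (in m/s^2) 7.708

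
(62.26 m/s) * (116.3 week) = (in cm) 4.379e+11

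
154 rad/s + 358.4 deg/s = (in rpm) 1530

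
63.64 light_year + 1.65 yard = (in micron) 6.021e+23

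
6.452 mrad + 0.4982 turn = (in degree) 179.7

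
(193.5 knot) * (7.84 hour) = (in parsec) 9.105e-11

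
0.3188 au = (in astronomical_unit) 0.3188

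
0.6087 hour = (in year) 6.949e-05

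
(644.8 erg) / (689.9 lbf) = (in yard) 2.298e-08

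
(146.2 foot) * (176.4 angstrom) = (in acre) 1.942e-10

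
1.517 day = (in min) 2184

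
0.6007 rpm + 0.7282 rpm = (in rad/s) 0.1392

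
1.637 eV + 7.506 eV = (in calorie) 3.501e-19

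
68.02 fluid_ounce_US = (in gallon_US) 0.5314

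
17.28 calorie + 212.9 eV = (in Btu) 0.06853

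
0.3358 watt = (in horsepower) 0.0004503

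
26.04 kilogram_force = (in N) 255.4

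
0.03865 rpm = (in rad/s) 0.004047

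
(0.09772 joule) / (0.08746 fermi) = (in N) 1.117e+15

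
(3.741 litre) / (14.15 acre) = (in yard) 7.145e-08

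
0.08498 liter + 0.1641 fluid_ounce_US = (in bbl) 0.000565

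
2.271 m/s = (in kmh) 8.176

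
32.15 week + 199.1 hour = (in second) 2.016e+07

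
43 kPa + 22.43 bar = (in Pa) 2.286e+06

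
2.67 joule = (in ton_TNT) 6.381e-10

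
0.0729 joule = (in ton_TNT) 1.742e-11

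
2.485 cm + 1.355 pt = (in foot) 0.0831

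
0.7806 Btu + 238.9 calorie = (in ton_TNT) 4.357e-07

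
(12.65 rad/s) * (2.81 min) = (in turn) 339.4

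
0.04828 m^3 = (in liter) 48.28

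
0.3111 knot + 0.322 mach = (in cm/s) 1.098e+04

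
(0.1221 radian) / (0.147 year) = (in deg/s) 1.509e-06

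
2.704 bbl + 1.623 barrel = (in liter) 687.9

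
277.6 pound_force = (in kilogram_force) 125.9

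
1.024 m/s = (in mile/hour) 2.291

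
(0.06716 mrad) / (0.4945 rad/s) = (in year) 4.307e-12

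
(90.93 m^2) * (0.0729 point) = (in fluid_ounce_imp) 82.3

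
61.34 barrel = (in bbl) 61.34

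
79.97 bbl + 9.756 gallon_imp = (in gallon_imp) 2806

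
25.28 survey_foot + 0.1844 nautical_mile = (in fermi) 3.492e+17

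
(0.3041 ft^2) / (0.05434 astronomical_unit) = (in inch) 1.368e-10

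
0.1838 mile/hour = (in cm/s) 8.217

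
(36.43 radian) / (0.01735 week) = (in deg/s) 0.1989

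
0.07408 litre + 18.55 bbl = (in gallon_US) 779.1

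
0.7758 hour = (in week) 0.004618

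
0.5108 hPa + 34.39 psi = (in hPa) 2372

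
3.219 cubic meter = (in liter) 3219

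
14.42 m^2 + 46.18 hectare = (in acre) 114.1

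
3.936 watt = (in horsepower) 0.005278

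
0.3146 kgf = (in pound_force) 0.6936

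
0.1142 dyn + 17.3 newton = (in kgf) 1.764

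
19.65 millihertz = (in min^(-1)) 1.179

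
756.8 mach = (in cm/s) 2.577e+07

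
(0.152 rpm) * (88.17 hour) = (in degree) 2.895e+05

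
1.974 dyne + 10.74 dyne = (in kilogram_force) 1.296e-05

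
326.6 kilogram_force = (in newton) 3203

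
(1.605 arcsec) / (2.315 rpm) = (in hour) 8.916e-09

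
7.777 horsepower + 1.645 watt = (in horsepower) 7.779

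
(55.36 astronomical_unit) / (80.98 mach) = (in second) 3.003e+08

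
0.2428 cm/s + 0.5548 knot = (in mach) 0.0008454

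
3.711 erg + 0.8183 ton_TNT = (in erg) 3.424e+16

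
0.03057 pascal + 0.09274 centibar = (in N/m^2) 92.77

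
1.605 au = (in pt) 6.806e+14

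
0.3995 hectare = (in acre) 0.9872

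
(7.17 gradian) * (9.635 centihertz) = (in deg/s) 0.6217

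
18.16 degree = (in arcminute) 1090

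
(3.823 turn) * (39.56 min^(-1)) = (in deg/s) 907.4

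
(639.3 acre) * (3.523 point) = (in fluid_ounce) 1.087e+08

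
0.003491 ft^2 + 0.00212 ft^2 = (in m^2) 0.0005213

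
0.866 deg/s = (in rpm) 0.1443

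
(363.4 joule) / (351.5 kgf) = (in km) 0.0001054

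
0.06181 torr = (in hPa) 0.08241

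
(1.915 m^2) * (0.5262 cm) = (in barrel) 0.06338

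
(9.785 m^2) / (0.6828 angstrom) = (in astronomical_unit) 0.9579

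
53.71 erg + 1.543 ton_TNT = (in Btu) 6.119e+06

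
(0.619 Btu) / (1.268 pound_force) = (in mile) 0.07195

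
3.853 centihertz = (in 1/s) 0.03853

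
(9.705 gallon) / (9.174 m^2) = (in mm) 4.005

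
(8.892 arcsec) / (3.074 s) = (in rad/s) 1.402e-05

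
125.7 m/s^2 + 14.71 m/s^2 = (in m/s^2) 140.4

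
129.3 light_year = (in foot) 4.013e+18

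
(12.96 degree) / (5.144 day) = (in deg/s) 2.916e-05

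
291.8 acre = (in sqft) 1.271e+07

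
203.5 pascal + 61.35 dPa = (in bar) 0.002096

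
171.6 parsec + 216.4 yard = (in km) 5.295e+15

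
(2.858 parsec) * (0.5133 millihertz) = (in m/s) 4.527e+13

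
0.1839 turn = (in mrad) 1155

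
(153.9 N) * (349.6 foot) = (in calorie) 3920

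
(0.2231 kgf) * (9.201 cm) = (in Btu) 0.0001908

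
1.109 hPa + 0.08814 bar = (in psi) 1.294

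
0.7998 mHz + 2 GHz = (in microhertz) 2e+15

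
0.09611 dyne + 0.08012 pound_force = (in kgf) 0.03634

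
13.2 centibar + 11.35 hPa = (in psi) 2.079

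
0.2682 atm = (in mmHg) 203.8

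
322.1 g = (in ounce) 11.36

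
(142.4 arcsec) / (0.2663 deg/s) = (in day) 1.719e-06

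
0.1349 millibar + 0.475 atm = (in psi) 6.983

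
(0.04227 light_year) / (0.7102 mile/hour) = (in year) 3.994e+07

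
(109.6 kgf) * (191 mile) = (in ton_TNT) 0.07896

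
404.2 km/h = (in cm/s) 1.123e+04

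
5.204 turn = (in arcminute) 1.124e+05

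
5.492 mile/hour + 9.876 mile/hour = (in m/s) 6.87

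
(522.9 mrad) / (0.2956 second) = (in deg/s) 101.4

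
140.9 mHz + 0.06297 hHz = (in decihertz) 64.38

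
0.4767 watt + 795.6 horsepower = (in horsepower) 795.6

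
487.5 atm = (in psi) 7164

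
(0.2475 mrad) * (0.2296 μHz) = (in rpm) 5.426e-10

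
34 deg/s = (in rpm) 5.667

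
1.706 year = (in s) 5.38e+07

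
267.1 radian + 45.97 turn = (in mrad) 5.559e+05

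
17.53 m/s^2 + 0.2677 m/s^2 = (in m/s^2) 17.8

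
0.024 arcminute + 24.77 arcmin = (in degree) 0.4132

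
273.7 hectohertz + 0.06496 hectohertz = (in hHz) 273.8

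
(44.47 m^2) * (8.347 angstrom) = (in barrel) 2.335e-07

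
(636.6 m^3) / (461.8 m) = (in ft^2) 14.84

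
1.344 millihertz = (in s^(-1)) 0.001344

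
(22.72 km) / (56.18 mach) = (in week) 1.964e-06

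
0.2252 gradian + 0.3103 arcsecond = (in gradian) 0.2253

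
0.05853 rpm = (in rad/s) 0.006129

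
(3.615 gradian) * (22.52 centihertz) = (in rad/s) 0.01279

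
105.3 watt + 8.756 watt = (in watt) 114.1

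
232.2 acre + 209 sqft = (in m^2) 9.397e+05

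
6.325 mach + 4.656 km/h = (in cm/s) 2.155e+05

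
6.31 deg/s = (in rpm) 1.052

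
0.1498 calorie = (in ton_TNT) 1.498e-10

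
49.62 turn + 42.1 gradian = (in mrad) 3.124e+05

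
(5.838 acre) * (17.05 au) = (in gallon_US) 1.592e+19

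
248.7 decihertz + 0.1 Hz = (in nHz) 2.497e+10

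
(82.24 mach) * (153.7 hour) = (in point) 4.392e+13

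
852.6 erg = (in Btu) 8.081e-08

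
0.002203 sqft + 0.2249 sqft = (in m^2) 0.0211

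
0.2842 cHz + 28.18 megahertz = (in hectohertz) 2.818e+05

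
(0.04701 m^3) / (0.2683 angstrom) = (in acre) 4.33e+05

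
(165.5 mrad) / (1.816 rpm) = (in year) 2.76e-08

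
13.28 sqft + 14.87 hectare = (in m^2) 1.487e+05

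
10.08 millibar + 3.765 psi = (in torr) 202.3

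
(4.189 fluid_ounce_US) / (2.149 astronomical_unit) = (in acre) 9.522e-20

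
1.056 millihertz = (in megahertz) 1.056e-09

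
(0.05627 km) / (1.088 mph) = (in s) 115.7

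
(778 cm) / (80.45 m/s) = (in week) 1.599e-07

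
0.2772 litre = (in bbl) 0.001744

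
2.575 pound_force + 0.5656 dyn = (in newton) 11.45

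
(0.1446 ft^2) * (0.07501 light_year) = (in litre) 9.533e+15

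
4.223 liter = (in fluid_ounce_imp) 148.6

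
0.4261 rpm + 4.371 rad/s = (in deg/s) 253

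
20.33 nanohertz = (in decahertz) 2.033e-09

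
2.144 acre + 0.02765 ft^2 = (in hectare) 0.8676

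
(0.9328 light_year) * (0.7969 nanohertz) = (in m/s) 7.033e+06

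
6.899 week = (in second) 4.173e+06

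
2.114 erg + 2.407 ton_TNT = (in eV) 6.286e+28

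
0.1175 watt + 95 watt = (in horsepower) 0.1276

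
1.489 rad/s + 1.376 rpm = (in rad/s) 1.633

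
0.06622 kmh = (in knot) 0.03576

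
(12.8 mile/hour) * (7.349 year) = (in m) 1.326e+09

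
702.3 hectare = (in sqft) 7.559e+07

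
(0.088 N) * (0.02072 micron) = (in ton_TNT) 4.358e-19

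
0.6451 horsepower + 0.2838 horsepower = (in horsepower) 0.9289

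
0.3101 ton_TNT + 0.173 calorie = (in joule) 1.297e+09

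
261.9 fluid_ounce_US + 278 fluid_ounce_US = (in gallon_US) 4.218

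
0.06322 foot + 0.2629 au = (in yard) 4.301e+10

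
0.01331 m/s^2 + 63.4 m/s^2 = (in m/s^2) 63.41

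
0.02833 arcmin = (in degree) 0.0004722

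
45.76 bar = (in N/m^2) 4.576e+06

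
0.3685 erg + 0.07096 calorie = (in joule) 0.2969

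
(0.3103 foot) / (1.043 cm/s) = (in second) 9.068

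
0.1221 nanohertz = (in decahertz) 1.221e-11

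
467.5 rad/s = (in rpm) 4464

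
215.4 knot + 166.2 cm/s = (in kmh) 404.9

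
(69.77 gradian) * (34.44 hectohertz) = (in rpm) 3.604e+04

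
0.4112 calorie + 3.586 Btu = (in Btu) 3.588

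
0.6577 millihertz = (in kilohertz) 6.577e-07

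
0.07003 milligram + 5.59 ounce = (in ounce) 5.59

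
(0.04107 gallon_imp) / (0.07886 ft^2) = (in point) 72.24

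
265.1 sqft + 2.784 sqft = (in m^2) 24.89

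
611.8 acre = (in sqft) 2.665e+07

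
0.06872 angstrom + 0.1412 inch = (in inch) 0.1412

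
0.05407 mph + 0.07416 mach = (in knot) 49.13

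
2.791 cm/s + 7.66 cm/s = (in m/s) 0.1045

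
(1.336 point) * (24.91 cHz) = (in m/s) 0.0001174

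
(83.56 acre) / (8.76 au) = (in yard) 2.822e-07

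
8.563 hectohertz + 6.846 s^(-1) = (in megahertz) 0.0008631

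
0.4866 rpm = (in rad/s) 0.05096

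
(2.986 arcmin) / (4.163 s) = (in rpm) 0.001992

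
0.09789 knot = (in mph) 0.1126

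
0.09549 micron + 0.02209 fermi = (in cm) 9.549e-06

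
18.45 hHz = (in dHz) 1.845e+04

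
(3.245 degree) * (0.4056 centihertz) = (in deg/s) 0.01316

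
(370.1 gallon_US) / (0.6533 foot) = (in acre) 0.001739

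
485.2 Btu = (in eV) 3.195e+24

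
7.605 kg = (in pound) 16.77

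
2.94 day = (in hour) 70.56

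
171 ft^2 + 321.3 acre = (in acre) 321.3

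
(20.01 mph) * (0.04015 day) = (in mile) 19.28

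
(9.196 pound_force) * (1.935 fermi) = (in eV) 4.94e+05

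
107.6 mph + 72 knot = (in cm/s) 8514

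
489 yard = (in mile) 0.2778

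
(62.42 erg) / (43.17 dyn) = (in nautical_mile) 7.807e-06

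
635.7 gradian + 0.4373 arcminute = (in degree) 572.1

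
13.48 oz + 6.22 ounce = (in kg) 0.5585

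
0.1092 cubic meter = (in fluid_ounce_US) 3692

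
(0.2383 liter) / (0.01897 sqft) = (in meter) 0.1352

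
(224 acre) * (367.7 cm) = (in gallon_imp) 7.332e+08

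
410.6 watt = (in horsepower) 0.5506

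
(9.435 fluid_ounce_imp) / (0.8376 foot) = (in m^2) 0.00105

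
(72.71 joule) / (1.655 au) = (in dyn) 2.937e-05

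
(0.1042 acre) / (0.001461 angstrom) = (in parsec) 0.09354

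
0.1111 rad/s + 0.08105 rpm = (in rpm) 1.142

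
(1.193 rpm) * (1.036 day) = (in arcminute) 3.844e+07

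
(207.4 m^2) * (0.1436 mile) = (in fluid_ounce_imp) 1.687e+09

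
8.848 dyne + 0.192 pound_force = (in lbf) 0.192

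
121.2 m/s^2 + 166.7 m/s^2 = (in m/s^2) 287.9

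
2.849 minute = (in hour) 0.04748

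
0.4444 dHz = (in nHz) 4.444e+07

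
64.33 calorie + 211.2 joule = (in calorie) 114.8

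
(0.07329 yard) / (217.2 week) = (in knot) 9.917e-10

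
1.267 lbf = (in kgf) 0.5747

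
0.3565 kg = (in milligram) 3.565e+05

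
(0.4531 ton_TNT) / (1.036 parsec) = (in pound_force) 1.333e-08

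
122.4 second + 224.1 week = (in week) 224.1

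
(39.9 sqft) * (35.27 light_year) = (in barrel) 7.78e+18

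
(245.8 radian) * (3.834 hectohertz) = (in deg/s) 5.4e+06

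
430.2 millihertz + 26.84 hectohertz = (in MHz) 0.002684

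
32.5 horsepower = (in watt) 2.424e+04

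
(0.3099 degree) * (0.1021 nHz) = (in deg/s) 3.164e-11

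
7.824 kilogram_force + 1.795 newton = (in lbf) 17.65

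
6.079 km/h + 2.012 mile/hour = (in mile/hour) 5.789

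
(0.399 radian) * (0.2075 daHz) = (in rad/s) 0.8279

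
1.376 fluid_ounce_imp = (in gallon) 0.01033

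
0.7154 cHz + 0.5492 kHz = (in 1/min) 3.295e+04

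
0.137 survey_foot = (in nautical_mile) 2.255e-05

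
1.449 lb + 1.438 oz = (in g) 698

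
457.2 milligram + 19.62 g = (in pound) 0.04426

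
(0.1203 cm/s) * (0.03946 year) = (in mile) 0.9302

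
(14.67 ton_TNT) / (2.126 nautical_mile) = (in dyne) 1.559e+12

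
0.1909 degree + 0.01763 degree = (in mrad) 3.64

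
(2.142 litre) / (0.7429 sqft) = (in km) 3.104e-05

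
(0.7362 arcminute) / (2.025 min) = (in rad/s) 1.763e-06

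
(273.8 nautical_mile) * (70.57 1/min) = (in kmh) 2.147e+06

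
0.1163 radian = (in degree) 6.663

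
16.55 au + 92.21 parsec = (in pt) 8.065e+21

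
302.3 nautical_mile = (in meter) 5.599e+05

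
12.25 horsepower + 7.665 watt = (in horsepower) 12.26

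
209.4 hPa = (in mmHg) 157.1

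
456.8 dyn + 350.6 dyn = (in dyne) 807.4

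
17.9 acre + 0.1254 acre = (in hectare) 7.295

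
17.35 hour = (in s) 6.246e+04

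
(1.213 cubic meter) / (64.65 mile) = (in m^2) 1.166e-05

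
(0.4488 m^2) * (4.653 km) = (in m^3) 2088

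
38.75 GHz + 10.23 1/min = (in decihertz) 3.875e+11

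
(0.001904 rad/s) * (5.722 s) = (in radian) 0.01089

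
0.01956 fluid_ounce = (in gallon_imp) 0.0001272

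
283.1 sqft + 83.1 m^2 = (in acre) 0.02703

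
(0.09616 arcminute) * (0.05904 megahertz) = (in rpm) 15.77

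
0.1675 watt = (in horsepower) 0.0002246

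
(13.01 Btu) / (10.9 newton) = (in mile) 0.7825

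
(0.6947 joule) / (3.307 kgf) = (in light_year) 2.264e-18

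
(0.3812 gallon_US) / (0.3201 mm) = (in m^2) 4.508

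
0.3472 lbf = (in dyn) 1.544e+05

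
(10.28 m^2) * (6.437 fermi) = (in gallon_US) 1.748e-11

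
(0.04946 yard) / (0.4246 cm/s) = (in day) 0.0001233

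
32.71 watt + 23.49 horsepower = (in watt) 1.755e+04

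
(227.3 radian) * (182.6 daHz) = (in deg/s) 2.378e+07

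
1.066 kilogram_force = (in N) 10.45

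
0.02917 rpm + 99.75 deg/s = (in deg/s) 99.93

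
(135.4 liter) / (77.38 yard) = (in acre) 4.729e-07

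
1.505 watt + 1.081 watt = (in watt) 2.586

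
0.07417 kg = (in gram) 74.17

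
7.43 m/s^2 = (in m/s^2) 7.43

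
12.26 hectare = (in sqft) 1.32e+06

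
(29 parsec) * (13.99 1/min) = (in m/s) 2.086e+17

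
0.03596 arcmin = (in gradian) 0.0006659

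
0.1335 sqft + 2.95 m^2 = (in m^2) 2.962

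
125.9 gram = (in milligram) 1.259e+05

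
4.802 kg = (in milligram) 4.802e+06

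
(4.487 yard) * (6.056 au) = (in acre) 9.185e+08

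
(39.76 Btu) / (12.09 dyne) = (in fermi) 3.47e+23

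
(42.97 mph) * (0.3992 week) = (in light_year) 4.902e-10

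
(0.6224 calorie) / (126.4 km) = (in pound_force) 4.632e-06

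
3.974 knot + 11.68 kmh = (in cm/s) 528.9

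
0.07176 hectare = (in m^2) 717.6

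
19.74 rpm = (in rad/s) 2.067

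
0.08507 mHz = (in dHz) 0.0008507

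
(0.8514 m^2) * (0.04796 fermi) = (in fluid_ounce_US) 1.381e-12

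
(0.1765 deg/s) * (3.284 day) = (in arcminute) 3.005e+06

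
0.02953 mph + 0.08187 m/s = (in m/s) 0.09507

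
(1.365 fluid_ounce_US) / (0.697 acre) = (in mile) 8.893e-12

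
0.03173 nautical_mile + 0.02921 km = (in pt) 2.494e+05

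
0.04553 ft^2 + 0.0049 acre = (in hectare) 0.001983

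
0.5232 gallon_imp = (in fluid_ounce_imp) 83.71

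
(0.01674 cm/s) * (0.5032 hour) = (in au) 2.027e-12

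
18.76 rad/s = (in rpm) 179.1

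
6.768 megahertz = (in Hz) 6.768e+06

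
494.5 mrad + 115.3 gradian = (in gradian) 146.8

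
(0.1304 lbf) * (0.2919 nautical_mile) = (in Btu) 0.2972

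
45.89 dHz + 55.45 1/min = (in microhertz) 5.513e+06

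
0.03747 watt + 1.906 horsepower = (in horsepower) 1.906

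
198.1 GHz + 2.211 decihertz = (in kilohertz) 1.981e+08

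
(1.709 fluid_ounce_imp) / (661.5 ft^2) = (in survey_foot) 2.592e-06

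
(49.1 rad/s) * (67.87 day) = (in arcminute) 9.898e+11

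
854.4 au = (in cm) 1.278e+16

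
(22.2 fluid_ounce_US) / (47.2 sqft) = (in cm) 0.01497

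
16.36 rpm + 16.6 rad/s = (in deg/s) 1049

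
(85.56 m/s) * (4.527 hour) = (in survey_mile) 866.4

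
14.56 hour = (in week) 0.08667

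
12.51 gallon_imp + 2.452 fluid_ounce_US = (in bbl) 0.3582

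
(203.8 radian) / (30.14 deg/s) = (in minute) 6.457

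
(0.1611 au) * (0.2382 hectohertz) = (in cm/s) 5.741e+13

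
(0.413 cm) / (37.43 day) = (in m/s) 1.277e-09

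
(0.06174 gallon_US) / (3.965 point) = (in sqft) 1.798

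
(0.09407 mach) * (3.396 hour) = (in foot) 1.285e+06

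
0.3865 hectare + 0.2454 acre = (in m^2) 4858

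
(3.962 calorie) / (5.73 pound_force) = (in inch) 25.61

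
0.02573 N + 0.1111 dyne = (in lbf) 0.005785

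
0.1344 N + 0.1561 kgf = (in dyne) 1.665e+05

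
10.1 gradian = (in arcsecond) 3.272e+04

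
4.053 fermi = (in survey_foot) 1.33e-14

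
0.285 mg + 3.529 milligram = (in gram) 0.003814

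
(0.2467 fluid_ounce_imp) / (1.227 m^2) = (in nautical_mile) 3.085e-09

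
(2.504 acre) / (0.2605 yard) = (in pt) 1.206e+08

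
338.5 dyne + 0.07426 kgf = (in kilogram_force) 0.07461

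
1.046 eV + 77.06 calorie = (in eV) 2.012e+21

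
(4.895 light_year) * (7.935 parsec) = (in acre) 2.802e+30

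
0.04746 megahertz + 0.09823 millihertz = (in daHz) 4746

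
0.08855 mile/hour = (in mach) 0.0001163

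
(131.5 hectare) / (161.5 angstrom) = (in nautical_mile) 4.397e+10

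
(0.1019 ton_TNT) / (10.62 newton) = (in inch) 1.581e+09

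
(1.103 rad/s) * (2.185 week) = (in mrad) 1.458e+09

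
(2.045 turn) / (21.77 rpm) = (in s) 5.636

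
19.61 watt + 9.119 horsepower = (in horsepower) 9.145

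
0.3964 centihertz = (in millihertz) 3.964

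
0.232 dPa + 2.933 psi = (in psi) 2.933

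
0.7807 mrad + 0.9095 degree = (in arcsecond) 3435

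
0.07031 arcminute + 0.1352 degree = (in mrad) 2.38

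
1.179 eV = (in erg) 1.889e-12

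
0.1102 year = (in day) 40.22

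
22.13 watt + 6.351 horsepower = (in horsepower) 6.381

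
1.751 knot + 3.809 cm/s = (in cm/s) 93.89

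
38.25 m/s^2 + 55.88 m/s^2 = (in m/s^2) 94.13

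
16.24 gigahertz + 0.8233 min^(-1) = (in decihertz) 1.624e+11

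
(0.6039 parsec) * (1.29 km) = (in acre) 5.94e+15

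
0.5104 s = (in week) 8.439e-07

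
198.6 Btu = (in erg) 2.095e+12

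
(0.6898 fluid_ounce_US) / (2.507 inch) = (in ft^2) 0.003448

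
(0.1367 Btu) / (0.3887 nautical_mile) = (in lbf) 0.04504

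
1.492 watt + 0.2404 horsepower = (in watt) 180.8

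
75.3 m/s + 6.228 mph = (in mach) 0.2293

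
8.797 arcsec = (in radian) 4.265e-05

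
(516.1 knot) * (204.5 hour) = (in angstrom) 1.955e+18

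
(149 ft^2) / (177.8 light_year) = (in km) 8.229e-21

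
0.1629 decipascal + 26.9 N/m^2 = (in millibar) 0.2692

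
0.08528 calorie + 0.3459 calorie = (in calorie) 0.4312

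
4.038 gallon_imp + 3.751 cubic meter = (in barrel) 23.71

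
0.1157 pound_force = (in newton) 0.5147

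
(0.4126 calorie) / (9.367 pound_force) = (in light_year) 4.379e-18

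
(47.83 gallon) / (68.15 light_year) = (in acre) 6.939e-23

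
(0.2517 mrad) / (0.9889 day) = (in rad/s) 2.946e-09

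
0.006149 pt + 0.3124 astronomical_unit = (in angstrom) 4.673e+20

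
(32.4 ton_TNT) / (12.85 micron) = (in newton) 1.055e+16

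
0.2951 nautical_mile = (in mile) 0.3396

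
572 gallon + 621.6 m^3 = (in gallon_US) 1.648e+05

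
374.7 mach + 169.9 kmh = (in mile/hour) 2.855e+05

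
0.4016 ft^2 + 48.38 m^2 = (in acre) 0.01196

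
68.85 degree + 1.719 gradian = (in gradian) 78.22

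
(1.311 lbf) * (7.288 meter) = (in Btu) 0.04028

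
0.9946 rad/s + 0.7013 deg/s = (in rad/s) 1.007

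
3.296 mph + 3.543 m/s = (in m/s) 5.016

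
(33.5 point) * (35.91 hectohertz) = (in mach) 0.1246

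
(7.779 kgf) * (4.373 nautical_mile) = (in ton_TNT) 0.0001477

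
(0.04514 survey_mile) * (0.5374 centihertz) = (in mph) 0.8733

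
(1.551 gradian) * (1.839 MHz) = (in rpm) 4.278e+05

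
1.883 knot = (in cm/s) 96.87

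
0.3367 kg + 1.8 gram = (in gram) 338.5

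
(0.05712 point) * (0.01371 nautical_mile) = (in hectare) 5.116e-08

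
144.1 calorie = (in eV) 3.763e+21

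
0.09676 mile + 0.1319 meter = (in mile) 0.09684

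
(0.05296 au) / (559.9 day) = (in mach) 0.481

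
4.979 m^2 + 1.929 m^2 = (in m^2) 6.908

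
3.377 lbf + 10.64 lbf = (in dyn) 6.235e+06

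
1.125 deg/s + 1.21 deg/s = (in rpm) 0.3892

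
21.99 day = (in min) 3.167e+04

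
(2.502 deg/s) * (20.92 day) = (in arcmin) 2.713e+08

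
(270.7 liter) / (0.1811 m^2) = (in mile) 0.0009288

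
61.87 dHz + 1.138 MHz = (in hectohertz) 1.138e+04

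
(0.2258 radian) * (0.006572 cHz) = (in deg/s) 0.0008502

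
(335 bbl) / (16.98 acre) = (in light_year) 8.193e-20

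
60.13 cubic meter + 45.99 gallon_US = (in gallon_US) 1.593e+04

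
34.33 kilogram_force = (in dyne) 3.367e+07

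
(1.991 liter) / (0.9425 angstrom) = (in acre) 5220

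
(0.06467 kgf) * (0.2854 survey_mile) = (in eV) 1.818e+21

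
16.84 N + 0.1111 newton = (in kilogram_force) 1.729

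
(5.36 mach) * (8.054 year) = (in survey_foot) 1.521e+12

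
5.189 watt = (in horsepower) 0.006959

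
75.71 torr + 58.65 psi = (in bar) 4.145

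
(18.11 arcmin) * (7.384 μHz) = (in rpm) 3.715e-07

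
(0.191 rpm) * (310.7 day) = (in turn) 8.545e+04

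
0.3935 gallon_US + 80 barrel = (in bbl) 80.01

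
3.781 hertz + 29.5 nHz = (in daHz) 0.3781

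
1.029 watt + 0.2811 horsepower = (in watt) 210.6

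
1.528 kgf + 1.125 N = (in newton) 16.11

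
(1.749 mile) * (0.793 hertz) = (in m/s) 2232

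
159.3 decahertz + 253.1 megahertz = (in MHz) 253.1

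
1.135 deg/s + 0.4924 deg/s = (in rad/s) 0.0284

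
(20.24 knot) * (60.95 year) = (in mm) 2.001e+13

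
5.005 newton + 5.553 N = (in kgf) 1.077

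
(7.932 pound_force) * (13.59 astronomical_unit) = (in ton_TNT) 1.714e+04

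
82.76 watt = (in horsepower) 0.111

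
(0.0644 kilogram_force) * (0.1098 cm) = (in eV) 4.328e+15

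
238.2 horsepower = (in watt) 1.776e+05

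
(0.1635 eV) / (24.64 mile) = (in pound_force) 1.485e-25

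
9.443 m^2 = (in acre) 0.002333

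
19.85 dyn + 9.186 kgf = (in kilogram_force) 9.186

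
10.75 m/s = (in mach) 0.03157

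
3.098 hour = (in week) 0.01844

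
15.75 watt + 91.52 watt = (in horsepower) 0.1439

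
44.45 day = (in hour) 1067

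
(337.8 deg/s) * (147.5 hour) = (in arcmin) 1.076e+10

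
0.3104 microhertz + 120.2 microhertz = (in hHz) 1.205e-06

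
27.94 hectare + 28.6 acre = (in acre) 97.64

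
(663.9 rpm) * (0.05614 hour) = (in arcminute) 4.83e+07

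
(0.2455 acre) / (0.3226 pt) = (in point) 2.475e+10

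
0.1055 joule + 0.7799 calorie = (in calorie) 0.8051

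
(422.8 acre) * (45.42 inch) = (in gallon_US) 5.215e+08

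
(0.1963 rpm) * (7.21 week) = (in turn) 1.427e+04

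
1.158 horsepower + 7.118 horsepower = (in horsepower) 8.276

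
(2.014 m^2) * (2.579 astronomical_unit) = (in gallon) 2.053e+14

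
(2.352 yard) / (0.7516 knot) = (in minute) 0.0927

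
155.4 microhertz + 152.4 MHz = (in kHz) 1.524e+05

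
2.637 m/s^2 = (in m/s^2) 2.637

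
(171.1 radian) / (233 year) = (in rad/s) 2.329e-08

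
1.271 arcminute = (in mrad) 0.3697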